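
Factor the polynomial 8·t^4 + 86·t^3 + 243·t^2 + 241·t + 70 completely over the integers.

Trying the rational-root candidates, t = −5/4 is a root, giving the factor (4·t + 5) and quotient 2·t^3 + 19·t^2 + 37·t + 14.
Next, t = −7 is a root, giving the factor (t + 7) and quotient 2·t^2 + 5·t + 2.
The remaining quadratic factors as (t + 2)(2·t + 1).

(2·t + 1)·(4·t + 5)·(t + 2)·(t + 7)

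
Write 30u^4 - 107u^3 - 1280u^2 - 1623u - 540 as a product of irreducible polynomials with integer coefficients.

(5u + 3)(6u + 5)(u + 4)(u - 9)

Testing divisors of the constant over divisors of the leading coefficient, u = -4 is a root, so (u + 4) divides it; the quotient is 30u^3 - 227u^2 - 372u - 135.
Then u = -5/6 is a root, giving the factor (6u + 5) and quotient 5u^2 - 42u - 27.
The remaining quadratic factors as (u - 9)(5u + 3).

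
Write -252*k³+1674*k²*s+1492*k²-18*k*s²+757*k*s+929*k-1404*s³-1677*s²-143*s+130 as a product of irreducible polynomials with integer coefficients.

Group: 2*k*(-126*k²+18*k*s-73*k+108*s²+21*s-10) + (-13*s-13)*(-126*k²+18*k*s-73*k+108*s²+21*s-10); both groups contain (-126*k²+18*k*s-73*k+108*s²+21*s-10), so (2*k-13*s-13) is a factor with cofactor -126*k²+18*k*s-73*k+108*s²+21*s-10.
The cofactor groups again: -126*k²+18*k*s-73*k+108*s²+21*s-10 = -9*k*(14*k+12*s+5) + (9*s-2)*(14*k+12*s+5); both groups contain (14*k+12*s+5), giving -(9*k-9*s+2)*(14*k+12*s+5).

-(14*k+12*s+5)*(2*k-13*s-13)*(9*k-9*s+2)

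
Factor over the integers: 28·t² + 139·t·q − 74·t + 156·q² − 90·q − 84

Group: 4·t·(7·t + 12·q + 6) + (13·q − 14)·(7·t + 12·q + 6); both groups contain (7·t + 12·q + 6).

(7·t + 12·q + 6)·(4·t + 13·q − 14)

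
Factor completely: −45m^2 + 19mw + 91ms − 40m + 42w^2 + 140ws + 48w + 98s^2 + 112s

Group: −9m(5m − 6w − 14s) + (−7w − 7s − 8)(5m − 6w − 14s); both groups contain (5m − 6w − 14s).

−(5m − 6w − 14s)(9m + 7w + 7s + 8)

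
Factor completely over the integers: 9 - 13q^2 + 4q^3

(4q + 3)(q - 1)(q - 3)

Trying the rational-root candidates, q = 1 is a root, so (q - 1) is a factor; dividing leaves 4q^2 - 9q - 9.
The remaining quadratic factors as (q - 3)(4q + 3).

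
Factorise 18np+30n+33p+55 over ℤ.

(3p+5)(6n+11)

Group as (18np+30n) + (33p+55) = 6n(3p+5) + 11(3p+5).
Both groups share the factor (3p+5).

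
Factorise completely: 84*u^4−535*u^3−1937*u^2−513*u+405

Testing divisors of the constant over divisors of the leading coefficient, u = 1/3 is a root, giving the factor (3*u−1) and quotient 28*u^3−169*u^2−702*u−405.
Continuing, u = 9 is a root, so (u−9) divides it; the quotient is 28*u^2+83*u+45.
The remaining quadratic factors as (4*u+9)(7*u+5).

(3*u−1)*(4*u+9)*(7*u+5)*(u−9)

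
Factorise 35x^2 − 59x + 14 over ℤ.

Need a pair with product 35·14 = 490 and sum −59: that's −49 and −10.
Split the middle term: 35x^2 − 49x − 10x + 14 = 7x(5x − 7) − 2(5x − 7).

(5x − 7)(7x − 2)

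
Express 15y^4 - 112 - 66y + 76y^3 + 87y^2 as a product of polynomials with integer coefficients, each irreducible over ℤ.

Testing divisors of the constant over divisors of the leading coefficient, y = -2 is a root, giving the factor (y + 2) and quotient 15y^3 + 46y^2 - 5y - 56.
Next, y = -8/3 is a root, so (3y + 8) is a factor; dividing leaves 5y^2 + 2y - 7.
The remaining quadratic factors as (y - 1)(5y + 7).

(3y + 8)(5y + 7)(y + 2)(y - 1)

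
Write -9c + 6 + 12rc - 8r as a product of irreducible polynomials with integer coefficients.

Group as (12rc - 8r) + (-9c + 6) = 4r(3c - 2) - 3(3c - 2).
Both groups share the factor (3c - 2).

(3c - 2)(4r - 3)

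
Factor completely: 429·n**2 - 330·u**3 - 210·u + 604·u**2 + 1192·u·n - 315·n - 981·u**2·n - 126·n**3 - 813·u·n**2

-(11·u + 14·n - 15)·(15·u + 3·n - 7)·(2·u + 3·n)

Group: 15·u·(-22·u**2 - 61·u·n + 30·u - 42·n**2 + 45·n) + (3·n - 7)·(-22·u**2 - 61·u·n + 30·u - 42·n**2 + 45·n); both groups contain (-22·u**2 - 61·u·n + 30·u - 42·n**2 + 45·n), so (15·u + 3·n - 7) is a factor with cofactor -22·u**2 - 61·u·n + 30·u - 42·n**2 + 45·n.
The cofactor groups again: -22·u**2 - 61·u·n + 30·u - 42·n**2 + 45·n = -2·u·(11·u + 14·n - 15) - 3·n·(11·u + 14·n - 15); both groups contain (11·u + 14·n - 15), giving -(2·u + 3·n)·(11·u + 14·n - 15).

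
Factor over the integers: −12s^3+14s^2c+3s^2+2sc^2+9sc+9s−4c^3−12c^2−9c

−(3s−2c−3)(s−c)(4s+2c+3)

Group: 4s(−3s^2+5sc+3s−2c^2−3c) + (2c+3)(−3s^2+5sc+3s−2c^2−3c); both groups contain (−3s^2+5sc+3s−2c^2−3c), so (4s+2c+3) is a factor with cofactor −3s^2+5sc+3s−2c^2−3c.
The cofactor groups again: −3s^2+5sc+3s−2c^2−3c = −3s(s−c) + (2c+3)(s−c); both groups contain (s−c), giving −(3s−2c−3)(s−c).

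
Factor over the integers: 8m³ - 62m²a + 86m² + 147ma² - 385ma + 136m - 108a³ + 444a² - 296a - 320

Group: 2m(4m² - 25ma + 27m + 36a² - 52a - 40) + (-3a + 8)(4m² - 25ma + 27m + 36a² - 52a - 40); both groups contain (4m² - 25ma + 27m + 36a² - 52a - 40), so (2m - 3a + 8) is a factor with cofactor 4m² - 25ma + 27m + 36a² - 52a - 40.
The cofactor groups again: 4m² - 25ma + 27m + 36a² - 52a - 40 = 4m(m - 4a + 8) + (-9a - 5)(m - 4a + 8); both groups contain (m - 4a + 8), giving (4m - 9a - 5)(m - 4a + 8).

(2m - 3a + 8)(m - 4a + 8)(4m - 9a - 5)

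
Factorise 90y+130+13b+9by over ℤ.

Group as (9by+13b) + (90y+130) = b(9y+13) + 10(9y+13).
Both groups share the factor (9y+13).

(9y+13)(b+10)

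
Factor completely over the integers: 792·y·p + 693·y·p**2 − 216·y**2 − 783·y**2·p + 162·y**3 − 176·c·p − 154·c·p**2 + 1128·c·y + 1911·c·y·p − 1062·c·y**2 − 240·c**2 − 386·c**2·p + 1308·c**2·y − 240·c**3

Group: 2·c·(−120·c**2 + 114·c·y − 193·c·p − 120·c − 18·y**2 + 87·y·p + 24·y − 77·p**2 − 88·p) − 9·y·(−120·c**2 + 114·c·y − 193·c·p − 120·c − 18·y**2 + 87·y·p + 24·y − 77·p**2 − 88·p); both groups contain (−120·c**2 + 114·c·y − 193·c·p − 120·c − 18·y**2 + 87·y·p + 24·y − 77·p**2 − 88·p), so (2·c − 9·y) is a factor with cofactor −120·c**2 + 114·c·y − 193·c·p − 120·c − 18·y**2 + 87·y·p + 24·y − 77·p**2 − 88·p.
The cofactor groups again: −120·c**2 + 114·c·y − 193·c·p − 120·c − 18·y**2 + 87·y·p + 24·y − 77·p**2 − 88·p = −15·c·(8·c − 6·y + 7·p + 8) + (3·y − 11·p)·(8·c − 6·y + 7·p + 8); both groups contain (8·c − 6·y + 7·p + 8), giving −(15·c − 3·y + 11·p)·(8·c − 6·y + 7·p + 8).

−(15·c − 3·y + 11·p)·(2·c − 9·y)·(8·c − 6·y + 7·p + 8)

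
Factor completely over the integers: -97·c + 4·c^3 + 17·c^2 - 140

(4·c + 5)·(c + 7)·(c - 4)

Among the possible rational roots, c = 4 is a root, giving the factor (c - 4) and quotient 4·c^2 + 33·c + 35.
The remaining quadratic factors as (4·c + 5)(c + 7).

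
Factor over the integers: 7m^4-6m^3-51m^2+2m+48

Trying the rational-root candidates, m = -8/7 is a root, giving the factor (7m+8) and quotient m^3-2m^2-5m+6.
Then m = -2 is a root, so (m+2) divides it; the quotient is m^2-4m+3.
The remaining quadratic factors as (m-1)(m-3).

(7m+8)(m+2)(m-1)(m-3)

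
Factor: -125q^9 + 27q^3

Every term has a factor of q^3; factoring it out leaves -125q^6 + 27.
Recognize a difference of cubes with the parts 3 and 5q^2.

-q^3(5q^2 - 3)(25q^4 + 15q^2 + 9)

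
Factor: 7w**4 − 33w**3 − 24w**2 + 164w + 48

Trying the rational-root candidates, w = 4 is a root, so (w − 4) divides it; the quotient is 7w**3 − 5w**2 − 44w − 12.
Continuing, w = −2/7 is a root, so (7w + 2) divides it; the quotient is w**2 − w − 6.
The remaining quadratic factors as (w + 2)(w − 3).

(7w + 2)(w + 2)(w − 3)(w − 4)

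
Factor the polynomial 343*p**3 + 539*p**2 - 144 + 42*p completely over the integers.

By the rational root theorem, p = 3/7 is a root, so (7*p - 3) divides it; the quotient is 49*p**2 + 98*p + 48.
The remaining quadratic factors as (7*p + 8)(7*p + 6).

(7*p + 6)*(7*p + 8)*(7*p - 3)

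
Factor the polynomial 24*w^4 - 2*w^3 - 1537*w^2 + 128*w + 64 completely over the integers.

By the rational root theorem, w = -1/6 is a root, giving the factor (6*w + 1) and quotient 4*w^3 - w^2 - 256*w + 64.
Next, w = -8 is a root, giving the factor (w + 8) and quotient 4*w^2 - 33*w + 8.
The remaining quadratic factors as (w - 8)(4*w - 1).

(4*w - 1)*(6*w + 1)*(w + 8)*(w - 8)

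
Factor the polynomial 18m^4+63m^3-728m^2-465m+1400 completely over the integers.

(3m+5)(6m-7)(m+8)(m-5)

Trying the rational-root candidates, m = -8 is a root, so (m+8) is a factor; dividing leaves 18m^3-81m^2-80m+175.
Then m = 5 is a root, so (m-5) divides it; the quotient is 18m^2+9m-35.
The remaining quadratic factors as (6m-7)(3m+5).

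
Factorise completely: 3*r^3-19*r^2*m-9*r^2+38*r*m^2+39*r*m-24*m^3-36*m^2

(r-2*m-3)*(r-3*m)*(3*r-4*m)

Group: 3*r*(r^2-5*r*m-3*r+6*m^2+9*m) - 4*m*(r^2-5*r*m-3*r+6*m^2+9*m); both groups contain (r^2-5*r*m-3*r+6*m^2+9*m), so (3*r-4*m) is a factor with cofactor r^2-5*r*m-3*r+6*m^2+9*m.
The cofactor groups again: r^2-5*r*m-3*r+6*m^2+9*m = r*(r-2*m-3) - 3*m*(r-2*m-3); both groups contain (r-2*m-3), giving (r-3*m)*(r-2*m-3).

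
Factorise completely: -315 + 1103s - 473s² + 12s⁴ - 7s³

(3s - 1)(4s - 9)(s + 7)(s - 5)

By the rational root theorem, s = 1/3 is a root, so (3s - 1) divides it; the quotient is 4s³ - s² - 158s + 315.
Continuing, s = 9/4 is a root, giving the factor (4s - 9) and quotient s² + 2s - 35.
The remaining quadratic factors as (s - 5)(s + 7).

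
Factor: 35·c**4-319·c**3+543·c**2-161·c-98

Among the possible rational roots, c = -2/7 is a root, giving the factor (7·c+2) and quotient 5·c**3-47·c**2+91·c-49.
Continuing, c = 7 is a root, so (c-7) divides it; the quotient is 5·c**2-12·c+7.
The remaining quadratic factors as (c-1)(5·c-7).

(5·c-7)·(7·c+2)·(c-1)·(c-7)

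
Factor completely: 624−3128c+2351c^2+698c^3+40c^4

(2c+13)(4c−1)(5c−4)(c+12)

Testing divisors of the constant over divisors of the leading coefficient, c = 4/5 is a root, giving the factor (5c−4) and quotient 8c^3+146c^2+587c−156.
Continuing, c = −13/2 is a root, giving the factor (2c+13) and quotient 4c^2+47c−12.
The remaining quadratic factors as (4c−1)(c+12).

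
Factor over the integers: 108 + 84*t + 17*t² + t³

Trying the rational-root candidates, t = -9 is a root, giving the factor (t + 9) and quotient t² + 8*t + 12.
The remaining quadratic factors as (t + 6)(t + 2).

(t + 2)*(t + 6)*(t + 9)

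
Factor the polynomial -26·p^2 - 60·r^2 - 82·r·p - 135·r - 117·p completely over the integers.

Group: -4·r·(15·r + 13·p) + (-2·p - 9)·(15·r + 13·p); both groups contain (15·r + 13·p).

-(15·r + 13·p)·(4·r + 2·p + 9)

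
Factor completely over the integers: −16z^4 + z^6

Factor out z^4 first: what remains is z^2 − 16.
Recognize a difference of squares with the parts z and 4.

z^4(z + 4)(z − 4)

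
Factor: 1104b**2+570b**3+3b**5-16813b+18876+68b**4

(3b-4)(b+13)(b-3)(b**2+14b+121)

Among the possible rational roots, b = 3 is a root, so (b-3) is a factor; dividing leaves 3b**4+77b**3+801b**2+3507b-6292.
Continuing, b = -13 is a root, so (b+13) divides it; the quotient is 3b**3+38b**2+307b-484.
Continuing, b = 4/3 is a root, giving the factor (3b-4) and quotient b**2+14b+121.
The quadratic b**2+14b+121 has discriminant -288 < 0 and is irreducible over ℤ.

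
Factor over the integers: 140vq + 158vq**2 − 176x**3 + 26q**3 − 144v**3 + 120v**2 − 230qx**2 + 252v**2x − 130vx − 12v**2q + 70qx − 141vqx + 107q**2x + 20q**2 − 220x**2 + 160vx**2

−(12v − 13q − 8x − 10)(12v + 2q + 11x)(v + q − 2x)

Group: 12v(−12v**2 + vq + 32vx + 10v + 13q**2 − 18qx + 10q − 16x**2 − 20x) + (2q + 11x)(−12v**2 + vq + 32vx + 10v + 13q**2 − 18qx + 10q − 16x**2 − 20x); both groups contain (−12v**2 + vq + 32vx + 10v + 13q**2 − 18qx + 10q − 16x**2 − 20x), so (12v + 2q + 11x) is a factor with cofactor −12v**2 + vq + 32vx + 10v + 13q**2 − 18qx + 10q − 16x**2 − 20x.
The cofactor groups again: −12v**2 + vq + 32vx + 10v + 13q**2 − 18qx + 10q − 16x**2 − 20x = −v(12v − 13q − 8x − 10) + (−q + 2x)(12v − 13q − 8x − 10); both groups contain (12v − 13q − 8x − 10), giving −(v + q − 2x)(12v − 13q − 8x − 10).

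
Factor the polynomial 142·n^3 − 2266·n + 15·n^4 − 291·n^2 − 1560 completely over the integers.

(3·n − 13)·(5·n + 4)·(n + 10)·(n + 3)

By the rational root theorem, n = −4/5 is a root, giving the factor (5·n + 4) and quotient 3·n^3 + 26·n^2 − 79·n − 390.
Next, n = −10 is a root, so (n + 10) is a factor; dividing leaves 3·n^2 − 4·n − 39.
The remaining quadratic factors as (n + 3)(3·n − 13).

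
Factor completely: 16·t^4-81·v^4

(2·t+3·v)·(2·t-3·v)·(4·t^2+9·v^2)

Write as (4·t^2)² − (9·v^2)², then factor 4·t^2-9·v^2 once more.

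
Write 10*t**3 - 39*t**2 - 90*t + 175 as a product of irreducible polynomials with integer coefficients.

(2*t + 5)*(5*t - 7)*(t - 5)

Among the possible rational roots, t = 7/5 is a root, so (5*t - 7) is a factor; dividing leaves 2*t**2 - 5*t - 25.
The remaining quadratic factors as (2*t + 5)(t - 5).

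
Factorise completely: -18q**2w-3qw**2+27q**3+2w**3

Group: 3q(9q**2-9qw+2w**2) + w(9q**2-9qw+2w**2); both groups contain (9q**2-9qw+2w**2), so (3q+w) is a factor with cofactor 9q**2-9qw+2w**2.
The cofactor groups again: 9q**2-9qw+2w**2 = 3q(3q-w) - 2w(3q-w); both groups contain (3q-w), giving (3q-2w)(3q-w).

(3q+w)(3q-2w)(3q-w)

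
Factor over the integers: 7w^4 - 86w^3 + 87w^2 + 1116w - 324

(7w - 2)(w + 3)(w - 6)(w - 9)

Trying the rational-root candidates, w = 2/7 is a root, giving the factor (7w - 2) and quotient w^3 - 12w^2 + 9w + 162.
Continuing, w = -3 is a root, so (w + 3) is a factor; dividing leaves w^2 - 15w + 54.
The remaining quadratic factors as (w - 9)(w - 6).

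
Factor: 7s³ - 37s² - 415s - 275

Among the possible rational roots, s = 11 is a root, so (s - 11) is a factor; dividing leaves 7s² + 40s + 25.
The remaining quadratic factors as (7s + 5)(s + 5).

(7s + 5)(s + 5)(s - 11)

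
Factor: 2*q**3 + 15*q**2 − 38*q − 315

Trying the rational-root candidates, q = 9/2 is a root, so (2*q − 9) is a factor; dividing leaves q**2 + 12*q + 35.
The remaining quadratic factors as (q + 5)(q + 7).

(2*q − 9)*(q + 5)*(q + 7)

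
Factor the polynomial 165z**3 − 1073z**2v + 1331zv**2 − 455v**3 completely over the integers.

(15z − 13v)(z − 5v)(11z − 7v)

Group: 15z(11z**2 − 62zv + 35v**2) − 13v(11z**2 − 62zv + 35v**2); both groups contain (11z**2 − 62zv + 35v**2), so (15z − 13v) is a factor with cofactor 11z**2 − 62zv + 35v**2.
The cofactor groups again: 11z**2 − 62zv + 35v**2 = 11z(z − 5v) − 7v(z − 5v); both groups contain (z − 5v), giving (11z − 7v)(z − 5v).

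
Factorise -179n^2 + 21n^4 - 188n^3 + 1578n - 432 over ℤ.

Trying the rational-root candidates, n = 2/7 is a root, giving the factor (7n - 2) and quotient 3n^3 - 26n^2 - 33n + 216.
Next, n = 9 is a root, giving the factor (n - 9) and quotient 3n^2 + n - 24.
The remaining quadratic factors as (3n - 8)(n + 3).

(3n - 8)(7n - 2)(n + 3)(n - 9)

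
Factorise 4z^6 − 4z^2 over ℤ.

4z^2(z + 1)(z − 1)(z^2 + 1)

Pull out the common factor 4z^2, leaving z^4 − 1.
Recognize a difference of squares with the parts z^2 and 1.
z^2 − 1 is again a difference of squares: (z − 1)(z + 1).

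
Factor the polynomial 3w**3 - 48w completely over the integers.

3w(w + 4)(w - 4)

Pull out the common factor 3w; w**2 - 16 is a difference of squares.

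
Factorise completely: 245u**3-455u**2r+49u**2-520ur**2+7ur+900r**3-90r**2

(5u-10r+1)(7u-9r)(7u+10r)

Group: 7u(35u**2-115ur+7u+90r**2-9r) + 10r(35u**2-115ur+7u+90r**2-9r); both groups contain (35u**2-115ur+7u+90r**2-9r), so (7u+10r) is a factor with cofactor 35u**2-115ur+7u+90r**2-9r.
The cofactor groups again: 35u**2-115ur+7u+90r**2-9r = 7u(5u-10r+1) - 9r(5u-10r+1); both groups contain (5u-10r+1), giving (7u-9r)(5u-10r+1).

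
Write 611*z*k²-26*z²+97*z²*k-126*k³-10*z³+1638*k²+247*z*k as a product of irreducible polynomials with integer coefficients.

Group: 2*z*(-5*z²+71*z*k-13*z-14*k²+182*k) + 9*k*(-5*z²+71*z*k-13*z-14*k²+182*k); both groups contain (-5*z²+71*z*k-13*z-14*k²+182*k), so (2*z+9*k) is a factor with cofactor -5*z²+71*z*k-13*z-14*k²+182*k.
The cofactor groups again: -5*z²+71*z*k-13*z-14*k²+182*k = -z*(5*z-k+13) + 14*k*(5*z-k+13); both groups contain (5*z-k+13), giving -(z-14*k)*(5*z-k+13).

-(z-14*k)*(5*z-k+13)*(2*z+9*k)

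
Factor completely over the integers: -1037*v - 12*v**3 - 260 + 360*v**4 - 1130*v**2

Testing divisors of the constant over divisors of the leading coefficient, v = -4/5 is a root, so (5*v + 4) is a factor; dividing leaves 72*v**3 - 60*v**2 - 178*v - 65.
Next, v = -5/6 is a root, so (6*v + 5) is a factor; dividing leaves 12*v**2 - 20*v - 13.
The remaining quadratic factors as (2*v + 1)(6*v - 13).

(2*v + 1)*(5*v + 4)*(6*v + 5)*(6*v - 13)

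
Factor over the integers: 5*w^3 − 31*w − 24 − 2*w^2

(5*w + 8)*(w + 1)*(w − 3)

Testing divisors of the constant over divisors of the leading coefficient, w = −8/5 is a root, giving the factor (5*w + 8) and quotient w^2 − 2*w − 3.
The remaining quadratic factors as (w − 3)(w + 1).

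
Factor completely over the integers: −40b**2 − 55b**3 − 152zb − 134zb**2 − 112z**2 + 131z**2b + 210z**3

(15z − 11b − 8)(14z + 5b)(z + b)

Group: 15z(14z**2 + 19zb + 5b**2) + (−11b − 8)(14z**2 + 19zb + 5b**2); both groups contain (14z**2 + 19zb + 5b**2), so (15z − 11b − 8) is a factor with cofactor 14z**2 + 19zb + 5b**2.
The cofactor groups again: 14z**2 + 19zb + 5b**2 = 14z(z + b) + 5b(z + b); both groups contain (z + b), giving (14z + 5b)(z + b).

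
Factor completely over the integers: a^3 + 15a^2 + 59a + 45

Trying the rational-root candidates, a = −9 is a root, giving the factor (a + 9) and quotient a^2 + 6a + 5.
The remaining quadratic factors as (a + 5)(a + 1).

(a + 1)(a + 5)(a + 9)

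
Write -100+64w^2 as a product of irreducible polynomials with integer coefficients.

Every term has a factor of 4. Then 16w^2-25 = (4w)² − (5)².

4(4w+5)(4w-5)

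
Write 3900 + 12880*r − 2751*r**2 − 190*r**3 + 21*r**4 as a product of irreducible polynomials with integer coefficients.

Testing divisors of the constant over divisors of the leading coefficient, r = 15 is a root, so (r − 15) divides it; the quotient is 21*r**3 + 125*r**2 − 876*r − 260.
Next, r = −10 is a root, giving the factor (r + 10) and quotient 21*r**2 − 85*r − 26.
The remaining quadratic factors as (3*r − 13)(7*r + 2).

(3*r − 13)*(7*r + 2)*(r + 10)*(r − 15)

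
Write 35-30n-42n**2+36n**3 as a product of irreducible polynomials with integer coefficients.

Group as (36n**3-30n) + (-42n**2+35) = 6n(6n**2-5) - 7(6n**2-5).
Both groups share the factor (6n**2-5).

(6n-7)(6n**2-5)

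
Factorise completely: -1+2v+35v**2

Need a pair with product 35·(-1) = -35 and sum 2: that's 7 and -5.
Split the middle term: 35v**2+7v - 5v-1 = 7v(5v+1) - (5v+1).

(5v+1)(7v-1)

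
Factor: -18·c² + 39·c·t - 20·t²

Group: -6·c·(3·c - 4·t) + 5·t·(3·c - 4·t); both groups contain (3·c - 4·t).

-(3·c - 4·t)·(6·c - 5·t)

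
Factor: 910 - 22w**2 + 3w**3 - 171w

Trying the rational-root candidates, w = 10 is a root, so (w - 10) is a factor; dividing leaves 3w**2 + 8w - 91.
The remaining quadratic factors as (3w - 13)(w + 7).

(3w - 13)(w + 7)(w - 10)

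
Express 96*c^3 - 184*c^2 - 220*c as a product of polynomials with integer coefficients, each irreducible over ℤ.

Pull out the common factor 4*c, then factor the remaining trinomial.

4*c*(4*c - 11)*(6*c + 5)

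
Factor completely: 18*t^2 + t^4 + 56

(t^2 + 14)*(t^2 + 4)

Substitute u = t^2 to get a quadratic in u, then factor.
t^2 + 4 is irreducible over ℤ (sum of squares).
t^2 + 14 is irreducible over ℤ (always positive, so no real roots).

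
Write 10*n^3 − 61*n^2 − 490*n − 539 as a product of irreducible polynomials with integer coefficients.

(2*n + 7)*(5*n + 7)*(n − 11)

Testing divisors of the constant over divisors of the leading coefficient, n = −7/2 is a root, so (2*n + 7) is a factor; dividing leaves 5*n^2 − 48*n − 77.
The remaining quadratic factors as (5*n + 7)(n − 11).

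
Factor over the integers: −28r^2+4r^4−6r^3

2r^2(2r−7)(r+2)

Pull out the common factor 2r^2, then factor the remaining trinomial.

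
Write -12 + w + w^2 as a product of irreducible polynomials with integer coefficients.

(w + 4)(w - 3)

Two integers with product -12 and sum 1 are 4 and -3.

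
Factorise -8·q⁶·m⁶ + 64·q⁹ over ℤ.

8·q⁶·(2·q - m²)·(4·q² + 2·q·m² + m⁴)

Every term has a factor of 8·q⁶; factoring it out leaves 8·q³ - m⁶.
Recognize a difference of cubes with the parts 2·q and m².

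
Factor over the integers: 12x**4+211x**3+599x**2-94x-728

Among the possible rational roots, x = -14 is a root, so (x+14) is a factor; dividing leaves 12x**3+43x**2-3x-52.
Continuing, x = -4/3 is a root, so (3x+4) is a factor; dividing leaves 4x**2+9x-13.
The remaining quadratic factors as (x-1)(4x+13).

(3x+4)(4x+13)(x+14)(x-1)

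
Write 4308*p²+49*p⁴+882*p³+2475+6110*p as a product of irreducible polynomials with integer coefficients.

By the rational root theorem, p = -5/7 is a root, giving the factor (7*p+5) and quotient 7*p³+121*p²+529*p+495.
Continuing, p = -11 is a root, so (p+11) is a factor; dividing leaves 7*p²+44*p+45.
The remaining quadratic factors as (7*p+9)(p+5).

(7*p+5)*(7*p+9)*(p+11)*(p+5)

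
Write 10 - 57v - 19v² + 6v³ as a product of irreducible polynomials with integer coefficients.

(6v - 1)(v + 2)(v - 5)

By the rational root theorem, v = 5 is a root, giving the factor (v - 5) and quotient 6v² + 11v - 2.
The remaining quadratic factors as (v + 2)(6v - 1).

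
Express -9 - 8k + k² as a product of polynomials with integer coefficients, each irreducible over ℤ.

Two integers with product -9 and sum -8 are -9 and 1.

(k + 1)(k - 9)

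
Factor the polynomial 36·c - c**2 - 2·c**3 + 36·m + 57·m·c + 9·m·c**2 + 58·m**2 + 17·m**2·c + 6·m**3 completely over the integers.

Group: m·(6·m**2 + 5·m·c + 4·m - c**2 + 4·c) + (2·c + 9)·(6·m**2 + 5·m·c + 4·m - c**2 + 4·c); both groups contain (6·m**2 + 5·m·c + 4·m - c**2 + 4·c), so (m + 2·c + 9) is a factor with cofactor 6·m**2 + 5·m·c + 4·m - c**2 + 4·c.
The cofactor groups again: 6·m**2 + 5·m·c + 4·m - c**2 + 4·c = 6·m·(m + c) + (-c + 4)·(m + c); both groups contain (m + c), giving (6·m - c + 4)·(m + c).

(6·m - c + 4)·(m + 2·c + 9)·(m + c)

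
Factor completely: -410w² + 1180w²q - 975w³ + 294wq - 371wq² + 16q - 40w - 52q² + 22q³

Group: 5w(-195w² + 158wq - 82w - 11q² + 26q - 8) - 2q(-195w² + 158wq - 82w - 11q² + 26q - 8); both groups contain (-195w² + 158wq - 82w - 11q² + 26q - 8), so (5w - 2q) is a factor with cofactor -195w² + 158wq - 82w - 11q² + 26q - 8.
The cofactor groups again: -195w² + 158wq - 82w - 11q² + 26q - 8 = -15w(13w - q + 2) + (11q - 4)(13w - q + 2); both groups contain (13w - q + 2), giving -(15w - 11q + 4)(13w - q + 2).

-(15w - 11q + 4)(5w - 2q)(13w - q + 2)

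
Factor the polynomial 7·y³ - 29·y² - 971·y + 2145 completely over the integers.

(7·y - 15)·(y + 11)·(y - 13)

By the rational root theorem, y = -11 is a root, so (y + 11) is a factor; dividing leaves 7·y² - 106·y + 195.
The remaining quadratic factors as (y - 13)(7·y - 15).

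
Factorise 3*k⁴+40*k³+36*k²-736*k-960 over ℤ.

Testing divisors of the constant over divisors of the leading coefficient, k = -4/3 is a root, so (3*k+4) is a factor; dividing leaves k³+12*k²-4*k-240.
Next, k = -10 is a root, so (k+10) divides it; the quotient is k²+2*k-24.
The remaining quadratic factors as (k-4)(k+6).

(3*k+4)*(k+10)*(k+6)*(k-4)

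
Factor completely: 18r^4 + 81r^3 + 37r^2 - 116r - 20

Among the possible rational roots, r = -10/3 is a root, so (3r + 10) divides it; the quotient is 6r^3 + 7r^2 - 11r - 2.
Continuing, r = -1/6 is a root, giving the factor (6r + 1) and quotient r^2 + r - 2.
The remaining quadratic factors as (r - 1)(r + 2).

(3r + 10)(6r + 1)(r + 2)(r - 1)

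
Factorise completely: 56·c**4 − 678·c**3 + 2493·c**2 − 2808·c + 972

By the rational root theorem, c = 9/2 is a root, giving the factor (2·c − 9) and quotient 28·c**3 − 213·c**2 + 288·c − 108.
Then c = 6/7 is a root, so (7·c − 6) divides it; the quotient is 4·c**2 − 27·c + 18.
The remaining quadratic factors as (c − 6)(4·c − 3).

(2·c − 9)·(4·c − 3)·(7·c − 6)·(c − 6)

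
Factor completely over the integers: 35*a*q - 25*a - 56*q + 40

Group as (35*a*q - 25*a) + (-56*q + 40) = 5*a*(7*q - 5) - 8*(7*q - 5).
Both groups share the factor (7*q - 5).

(5*a - 8)*(7*q - 5)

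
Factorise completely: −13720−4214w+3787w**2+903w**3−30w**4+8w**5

(2w+7)(4w+7)(w−2)(w**2−7w+140)

By the rational root theorem, w = −7/2 is a root, giving the factor (2w+7) and quotient 4w**4−29w**3+553w**2−42w−1960.
Then w = 2 is a root, so (w−2) divides it; the quotient is 4w**3−21w**2+511w+980.
Then w = −7/4 is a root, so (4w+7) is a factor; dividing leaves w**2−7w+140.
The quadratic w**2−7w+140 has discriminant −511 < 0 and is irreducible over ℤ.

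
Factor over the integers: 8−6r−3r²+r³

Trying the rational-root candidates, r = −2 is a root, so (r+2) is a factor; dividing leaves r²−5r+4.
The remaining quadratic factors as (r−4)(r−1).

(r+2)(r−1)(r−4)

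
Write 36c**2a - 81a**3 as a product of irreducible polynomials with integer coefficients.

Pull out the common factor 9a; 4c**2 - 9a**2 is a difference of squares.

9a(2c - 3a)(2c + 3a)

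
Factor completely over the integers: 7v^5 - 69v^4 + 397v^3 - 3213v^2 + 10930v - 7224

Among the possible rational roots, v = 4 is a root, so (v - 4) divides it; the quotient is 7v^4 - 41v^3 + 233v^2 - 2281v + 1806.
Continuing, v = 7 is a root, so (v - 7) divides it; the quotient is 7v^3 + 8v^2 + 289v - 258.
Next, v = 6/7 is a root, so (7v - 6) divides it; the quotient is v^2 + 2v + 43.
The quadratic v^2 + 2v + 43 has discriminant -168 < 0 and is irreducible over ℤ.

(7v - 6)(v - 4)(v - 7)(v^2 + 2v + 43)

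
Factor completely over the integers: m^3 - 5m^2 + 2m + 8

(m + 1)(m - 2)(m - 4)

Testing divisors of the constant over divisors of the leading coefficient, m = 2 is a root, giving the factor (m - 2) and quotient m^2 - 3m - 4.
The remaining quadratic factors as (m + 1)(m - 4).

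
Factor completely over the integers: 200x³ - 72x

Pull out the common factor 8x; 25x² - 9 is a difference of squares.

8x(5x + 3)(5x - 3)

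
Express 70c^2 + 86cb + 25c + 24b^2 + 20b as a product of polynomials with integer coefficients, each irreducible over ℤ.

(5c + 4b)(14c + 6b + 5)

Group: 5c(14c + 6b + 5) + 4b(14c + 6b + 5); both groups contain (14c + 6b + 5).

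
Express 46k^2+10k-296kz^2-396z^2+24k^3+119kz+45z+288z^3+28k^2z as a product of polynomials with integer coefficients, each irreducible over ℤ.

Group: 2k(12k^2-40kz+23k+32z^2-44z+5) + 9z(12k^2-40kz+23k+32z^2-44z+5); both groups contain (12k^2-40kz+23k+32z^2-44z+5), so (2k+9z) is a factor with cofactor 12k^2-40kz+23k+32z^2-44z+5.
The cofactor groups again: 12k^2-40kz+23k+32z^2-44z+5 = 4k(3k-4z+5) + (-8z+1)(3k-4z+5); both groups contain (3k-4z+5), giving (4k-8z+1)(3k-4z+5).

(2k+9z)(3k-4z+5)(4k-8z+1)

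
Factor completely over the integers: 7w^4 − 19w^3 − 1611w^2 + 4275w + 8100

By the rational root theorem, w = −9/7 is a root, so (7w + 9) is a factor; dividing leaves w^3 − 4w^2 − 225w + 900.
Then w = 15 is a root, so (w − 15) is a factor; dividing leaves w^2 + 11w − 60.
The remaining quadratic factors as (w + 15)(w − 4).

(7w + 9)(w + 15)(w − 15)(w − 4)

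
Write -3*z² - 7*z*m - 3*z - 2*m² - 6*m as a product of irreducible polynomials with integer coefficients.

-(z + 2*m)*(3*z + m + 3)

Group: -3*z*(z + 2*m) + (-m - 3)*(z + 2*m); both groups contain (z + 2*m).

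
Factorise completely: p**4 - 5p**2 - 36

(p + 3)(p - 3)(p**2 + 4)

Substitute u = p**2 to get a quadratic in u, then factor.
p**2 - 9 is a difference of squares.
p**2 + 4 is irreducible over ℤ (sum of squares).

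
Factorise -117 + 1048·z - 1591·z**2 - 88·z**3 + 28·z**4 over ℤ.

(2·z + 13)·(2·z - 1)·(7·z - 1)·(z - 9)

Among the possible rational roots, z = 1/2 is a root, so (2·z - 1) divides it; the quotient is 14·z**3 - 37·z**2 - 814·z + 117.
Continuing, z = -13/2 is a root, so (2·z + 13) divides it; the quotient is 7·z**2 - 64·z + 9.
The remaining quadratic factors as (z - 9)(7·z - 1).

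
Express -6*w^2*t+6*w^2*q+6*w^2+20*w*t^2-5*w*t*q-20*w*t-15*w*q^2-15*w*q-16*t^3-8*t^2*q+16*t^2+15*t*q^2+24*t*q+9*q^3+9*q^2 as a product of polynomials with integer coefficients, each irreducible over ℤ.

Group: 3*w*(-2*w*t+2*w*q+2*w+4*t^2-t*q-4*t-3*q^2-3*q) + (-4*t-3*q)*(-2*w*t+2*w*q+2*w+4*t^2-t*q-4*t-3*q^2-3*q); both groups contain (-2*w*t+2*w*q+2*w+4*t^2-t*q-4*t-3*q^2-3*q), so (3*w-4*t-3*q) is a factor with cofactor -2*w*t+2*w*q+2*w+4*t^2-t*q-4*t-3*q^2-3*q.
The cofactor groups again: -2*w*t+2*w*q+2*w+4*t^2-t*q-4*t-3*q^2-3*q = -2*w*(t-q-1) + (4*t+3*q)*(t-q-1); both groups contain (t-q-1), giving -(2*w-4*t-3*q)*(t-q-1).

-(2*w-4*t-3*q)*(3*w-4*t-3*q)*(t-q-1)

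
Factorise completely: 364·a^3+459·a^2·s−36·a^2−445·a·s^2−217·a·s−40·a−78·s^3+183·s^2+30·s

Group: 13·a·(28·a^2+31·a·s+8·a−39·s^2−6·s) + (2·s−5)·(28·a^2+31·a·s+8·a−39·s^2−6·s); both groups contain (28·a^2+31·a·s+8·a−39·s^2−6·s), so (13·a+2·s−5) is a factor with cofactor 28·a^2+31·a·s+8·a−39·s^2−6·s.
The cofactor groups again: 28·a^2+31·a·s+8·a−39·s^2−6·s = 4·a·(7·a+13·s+2) − 3·s·(7·a+13·s+2); both groups contain (7·a+13·s+2), giving (4·a−3·s)·(7·a+13·s+2).

(13·a+2·s−5)·(4·a−3·s)·(7·a+13·s+2)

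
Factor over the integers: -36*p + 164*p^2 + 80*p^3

Pull out the common factor 4*p, then factor the remaining trinomial.

4*p*(4*p + 9)*(5*p - 1)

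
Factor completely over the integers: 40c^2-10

Factor out 10, leaving 4c^2-1, which is a difference of two squares.

10(2c+1)(2c-1)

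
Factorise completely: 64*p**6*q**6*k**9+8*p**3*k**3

Pull out the common factor 8*p**3*k**3, leaving 8*p**3*q**6*k**6+1.
Recognize a sum of cubes with the parts 2*p*q**2*k**2 and 1.

8*k**3*p**3*(2*p*q**2*k**2+1)*(4*p**2*q**4*k**4−2*p*q**2*k**2+1)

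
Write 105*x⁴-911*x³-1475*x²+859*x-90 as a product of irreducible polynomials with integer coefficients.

Trying the rational-root candidates, x = 1/7 is a root, so (7*x-1) divides it; the quotient is 15*x³-128*x²-229*x+90.
Next, x = 10 is a root, giving the factor (x-10) and quotient 15*x²+22*x-9.
The remaining quadratic factors as (5*x+9)(3*x-1).

(3*x-1)*(5*x+9)*(7*x-1)*(x-10)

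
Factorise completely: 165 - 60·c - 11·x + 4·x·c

(4·c - 11)·(x - 15)

Group as (4·x·c - 11·x) + (-60·c + 165) = x·(4·c - 11) - 15·(4·c - 11).
Both groups share the factor (4·c - 11).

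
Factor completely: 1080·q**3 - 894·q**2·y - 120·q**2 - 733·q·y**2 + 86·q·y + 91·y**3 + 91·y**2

(10·q - 13·y)·(12·q + 7·y)·(9·q - y - 1)

Group: 9·q·(120·q**2 - 86·q·y - 91·y**2) + (-y - 1)·(120·q**2 - 86·q·y - 91·y**2); both groups contain (120·q**2 - 86·q·y - 91·y**2), so (9·q - y - 1) is a factor with cofactor 120·q**2 - 86·q·y - 91·y**2.
The cofactor groups again: 120·q**2 - 86·q·y - 91·y**2 = 10·q·(12·q + 7·y) - 13·y·(12·q + 7·y); both groups contain (12·q + 7·y), giving (10·q - 13·y)·(12·q + 7·y).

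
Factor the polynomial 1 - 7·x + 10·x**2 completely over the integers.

Need a pair with product 10·1 = 10 and sum -7: that's -2 and -5.
Split the middle term: 10·x**2 - 2·x - 5·x + 1 = 2·x·(5·x - 1) - (5·x - 1).

(2·x - 1)·(5·x - 1)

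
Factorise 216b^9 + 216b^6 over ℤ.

216b^6(b + 1)(b^2 - b + 1)

Factor out 216b^6 first: what remains is b^3 + 1.
Recognize a sum of cubes with the parts b and 1.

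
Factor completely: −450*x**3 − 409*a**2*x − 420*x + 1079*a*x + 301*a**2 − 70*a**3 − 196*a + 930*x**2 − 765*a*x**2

−(2*a + 5*x − 7)*(5*a + 6*x − 4)*(7*a + 15*x)

Group: 7*a*(−10*a**2 − 37*a*x + 43*a − 30*x**2 + 62*x − 28) + 15*x*(−10*a**2 − 37*a*x + 43*a − 30*x**2 + 62*x − 28); both groups contain (−10*a**2 − 37*a*x + 43*a − 30*x**2 + 62*x − 28), so (7*a + 15*x) is a factor with cofactor −10*a**2 − 37*a*x + 43*a − 30*x**2 + 62*x − 28.
The cofactor groups again: −10*a**2 − 37*a*x + 43*a − 30*x**2 + 62*x − 28 = −2*a*(5*a + 6*x − 4) + (−5*x + 7)*(5*a + 6*x − 4); both groups contain (5*a + 6*x − 4), giving −(2*a + 5*x − 7)*(5*a + 6*x − 4).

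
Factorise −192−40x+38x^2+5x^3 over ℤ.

(5x−12)(x+2)(x+8)

Testing divisors of the constant over divisors of the leading coefficient, x = −8 is a root, giving the factor (x+8) and quotient 5x^2−2x−24.
The remaining quadratic factors as (5x−12)(x+2).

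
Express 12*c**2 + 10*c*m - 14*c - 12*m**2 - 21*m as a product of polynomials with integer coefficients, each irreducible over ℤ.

(2*c + 3*m)*(6*c - 4*m - 7)

Group: 6*c*(2*c + 3*m) + (-4*m - 7)*(2*c + 3*m); both groups contain (2*c + 3*m).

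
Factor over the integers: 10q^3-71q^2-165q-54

Among the possible rational roots, q = -3/2 is a root, so (2q+3) divides it; the quotient is 5q^2-43q-18.
The remaining quadratic factors as (5q+2)(q-9).

(2q+3)(5q+2)(q-9)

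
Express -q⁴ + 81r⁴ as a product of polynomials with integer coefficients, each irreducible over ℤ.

(3r - q)(3r + q)(9r² + q²)

Write as (9r²)² − (q²)², then factor 9r² - q² once more.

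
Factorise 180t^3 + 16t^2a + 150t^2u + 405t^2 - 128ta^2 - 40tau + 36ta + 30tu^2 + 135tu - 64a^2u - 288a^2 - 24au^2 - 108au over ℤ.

Group: 9t(20t^2 - 16ta + 10tu + 45t - 8au - 36a) + (8a + 3u)(20t^2 - 16ta + 10tu + 45t - 8au - 36a); both groups contain (20t^2 - 16ta + 10tu + 45t - 8au - 36a), so (9t + 8a + 3u) is a factor with cofactor 20t^2 - 16ta + 10tu + 45t - 8au - 36a.
The cofactor groups again: 20t^2 - 16ta + 10tu + 45t - 8au - 36a = 4t(5t - 4a) + (2u + 9)(5t - 4a); both groups contain (5t - 4a), giving (4t + 2u + 9)(5t - 4a).

(5t - 4a)(4t + 2u + 9)(9t + 8a + 3u)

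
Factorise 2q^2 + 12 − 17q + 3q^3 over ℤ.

(3q − 4)(q + 3)(q − 1)

Among the possible rational roots, q = −3 is a root, giving the factor (q + 3) and quotient 3q^2 − 7q + 4.
The remaining quadratic factors as (q − 1)(3q − 4).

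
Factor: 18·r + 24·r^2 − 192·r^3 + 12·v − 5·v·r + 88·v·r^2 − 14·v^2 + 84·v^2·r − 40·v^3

Group: 5·v·(−8·v^2 + 4·v·r − 6·v + 24·r^2 − 9·r) + (−8·r − 2)·(−8·v^2 + 4·v·r − 6·v + 24·r^2 − 9·r); both groups contain (−8·v^2 + 4·v·r − 6·v + 24·r^2 − 9·r), so (5·v − 8·r − 2) is a factor with cofactor −8·v^2 + 4·v·r − 6·v + 24·r^2 − 9·r.
The cofactor groups again: −8·v^2 + 4·v·r − 6·v + 24·r^2 − 9·r = −2·v·(4·v − 8·r + 3) − 3·r·(4·v − 8·r + 3); both groups contain (4·v − 8·r + 3), giving −(2·v + 3·r)·(4·v − 8·r + 3).

−(4·v − 8·r + 3)·(5·v − 8·r − 2)·(2·v + 3·r)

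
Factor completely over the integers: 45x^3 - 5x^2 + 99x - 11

(9x - 1)(5x^2 + 11)

Group as (45x^3 + 99x) + (-5x^2 - 11) = 9x(5x^2 + 11) - (5x^2 + 11).
Both groups share the factor (5x^2 + 11).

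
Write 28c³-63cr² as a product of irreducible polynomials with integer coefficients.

Every term has a factor of 7c. Then 4c²-9r² = (2c)² − (3r)².

7c(2c+3r)(2c-3r)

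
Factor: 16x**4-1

Difference of squares twice: with A = 2x and B = 1, A⁴ − B⁴ = (A² − B²)(A² + B²), and A² − B² factors again.

(2x+1)(2x-1)(4x**2+1)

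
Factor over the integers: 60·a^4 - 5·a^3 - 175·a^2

Pull out the common factor 5·a^2, then factor the remaining trinomial.

5·a^2·(3·a + 5)·(4·a - 7)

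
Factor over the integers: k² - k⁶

-k²*(k + 1)*(k - 1)*(k² + 1)

Pull out the common factor k², leaving -k⁴ + 1.
Recognize a difference of squares with the parts 1 and k².
-k² + 1 is again a difference of squares: (-k + 1)*(k + 1).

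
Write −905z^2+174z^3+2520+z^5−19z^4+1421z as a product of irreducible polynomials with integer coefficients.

(z+1)(z−5)(z−8)(z^2−7z+63)

Trying the rational-root candidates, z = −1 is a root, so (z+1) is a factor; dividing leaves z^4−20z^3+194z^2−1099z+2520.
Then z = 8 is a root, so (z−8) is a factor; dividing leaves z^3−12z^2+98z−315.
Continuing, z = 5 is a root, so (z−5) divides it; the quotient is z^2−7z+63.
The quadratic z^2−7z+63 has discriminant −203 < 0 and is irreducible over ℤ.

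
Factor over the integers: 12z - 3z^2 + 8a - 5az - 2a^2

-(2a + 3z)(a + z - 4)

Group: -2a(a + z - 4) - 3z(a + z - 4); both groups contain (a + z - 4).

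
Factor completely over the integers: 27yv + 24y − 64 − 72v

Group as (27yv + 24y) + (−72v − 64) = 3y(9v + 8) − 8(9v + 8).
Both groups share the factor (9v + 8).

(3y − 8)(9v + 8)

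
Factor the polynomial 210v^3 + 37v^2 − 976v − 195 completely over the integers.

Testing divisors of the constant over divisors of the leading coefficient, v = 13/6 is a root, so (6v − 13) divides it; the quotient is 35v^2 + 82v + 15.
The remaining quadratic factors as (5v + 1)(7v + 15).

(5v + 1)(6v − 13)(7v + 15)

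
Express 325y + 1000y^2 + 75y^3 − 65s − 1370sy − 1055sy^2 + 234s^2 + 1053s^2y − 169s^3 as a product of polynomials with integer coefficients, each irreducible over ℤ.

Group: 13s(−13s^2 + 80sy + 5s − 75y^2 − 25y) + (−y − 13)(−13s^2 + 80sy + 5s − 75y^2 − 25y); both groups contain (−13s^2 + 80sy + 5s − 75y^2 − 25y), so (13s − y − 13) is a factor with cofactor −13s^2 + 80sy + 5s − 75y^2 − 25y.
The cofactor groups again: −13s^2 + 80sy + 5s − 75y^2 − 25y = −13s(s − 5y) + (15y + 5)(s − 5y); both groups contain (s − 5y), giving −(13s − 15y − 5)(s − 5y).

−(13s − 15y − 5)(13s − y − 13)(s − 5y)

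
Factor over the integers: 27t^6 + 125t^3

t^3(3t + 5)(9t^2 − 15t + 25)

Every term has a factor of t^3; factoring it out leaves 27t^3 + 125.
Recognize a sum of cubes with the parts 3t and 5.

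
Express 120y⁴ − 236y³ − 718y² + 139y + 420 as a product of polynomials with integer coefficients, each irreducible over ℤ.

Testing divisors of the constant over divisors of the leading coefficient, y = 4/5 is a root, so (5y − 4) divides it; the quotient is 24y³ − 28y² − 166y − 105.
Then y = −5/6 is a root, so (6y + 5) divides it; the quotient is 4y² − 8y − 21.
The remaining quadratic factors as (2y + 3)(2y − 7).

(2y + 3)(2y − 7)(5y − 4)(6y + 5)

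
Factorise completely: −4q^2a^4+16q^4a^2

Factor out 4q^2a^2, leaving 4q^2−a^2, which is a difference of two squares.

4a^2q^2(2q−a)(2q+a)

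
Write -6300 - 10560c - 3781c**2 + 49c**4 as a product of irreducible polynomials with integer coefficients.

By the rational root theorem, c = -15/7 is a root, so (7c + 15) divides it; the quotient is 7c**3 - 15c**2 - 508c - 420.
Then c = -6/7 is a root, giving the factor (7c + 6) and quotient c**2 - 3c - 70.
The remaining quadratic factors as (c - 10)(c + 7).

(7c + 15)(7c + 6)(c + 7)(c - 10)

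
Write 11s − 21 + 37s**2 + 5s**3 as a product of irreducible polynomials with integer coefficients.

(5s − 3)(s + 1)(s + 7)

Testing divisors of the constant over divisors of the leading coefficient, s = −1 is a root, giving the factor (s + 1) and quotient 5s**2 + 32s − 21.
The remaining quadratic factors as (5s − 3)(s + 7).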